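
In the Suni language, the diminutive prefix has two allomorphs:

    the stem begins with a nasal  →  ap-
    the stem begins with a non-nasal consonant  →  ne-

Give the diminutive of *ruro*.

The first consonant of *ruro* is /r/, which is non-nasal, so the prefix is ne-, giving *neruro*.

neruro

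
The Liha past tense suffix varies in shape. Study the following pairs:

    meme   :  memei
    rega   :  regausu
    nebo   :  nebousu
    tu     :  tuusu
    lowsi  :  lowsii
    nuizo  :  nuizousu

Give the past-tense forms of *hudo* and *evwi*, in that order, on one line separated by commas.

The suffix is conditioned by the last vowel: -i when the last vowel of the stem is a front vowel (*meme*, *lowsi*); -usu when the last vowel of the stem is a back vowel (*rega*, *nebo*, *tu*, *nuizo*).
*hudo*: last vowel = /o/, a back vowel → -usu → *hudousu*.
Since the last vowel of *evwi* is /i/ (a front vowel), it takes -i, giving *evwii*.

hudousu, evwii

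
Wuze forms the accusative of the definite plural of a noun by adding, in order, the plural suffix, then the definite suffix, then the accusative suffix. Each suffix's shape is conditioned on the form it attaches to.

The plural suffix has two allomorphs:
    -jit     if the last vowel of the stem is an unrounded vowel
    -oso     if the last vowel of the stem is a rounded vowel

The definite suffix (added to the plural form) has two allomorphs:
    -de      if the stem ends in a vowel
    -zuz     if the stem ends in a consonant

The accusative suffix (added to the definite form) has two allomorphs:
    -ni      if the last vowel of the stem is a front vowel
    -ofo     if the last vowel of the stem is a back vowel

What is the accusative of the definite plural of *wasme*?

wasmejitzuzofo

Since the last vowel of *wasme* is /e/ (an unrounded vowel), it takes -jit, giving *wasmejit*.
The final sound of the plural form *wasmejit* is /t/, which is a consonant, so the definite suffix is -zuz, giving *wasmejitzuz*.
The definite form *wasmejitzuz*: last vowel = /u/, a back vowel → -ofo → *wasmejitzuzofo*.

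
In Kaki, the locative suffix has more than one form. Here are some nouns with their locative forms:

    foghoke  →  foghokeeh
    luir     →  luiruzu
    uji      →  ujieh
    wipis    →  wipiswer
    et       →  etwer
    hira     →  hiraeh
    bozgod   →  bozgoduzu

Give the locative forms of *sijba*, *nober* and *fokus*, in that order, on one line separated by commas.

sijbaeh, noberuzu, fokuswer

The suffix is conditioned by the final sound: -wer when the stem ends in a voiceless consonant (*wipis*, *et*); -uzu when the stem ends in a voiced consonant (*luir*, *bozgod*); -eh when the stem ends in a vowel (*foghoke*, *uji*, *hira*).
The final sound of *sijba* is /a/, which is a vowel, so the suffix is -eh, giving *sijbaeh*.
*nober*: final sound = /r/, a voiced consonant → -uzu → *noberuzu*.
Since the final sound of *fokus* is /s/ (a voiceless consonant), it takes -wer, giving *fokuswer*.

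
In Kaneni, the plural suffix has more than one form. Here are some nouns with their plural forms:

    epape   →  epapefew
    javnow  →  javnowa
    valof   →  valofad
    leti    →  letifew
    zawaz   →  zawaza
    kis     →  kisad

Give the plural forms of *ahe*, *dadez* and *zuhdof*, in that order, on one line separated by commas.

ahefew, dadeza, zuhdofad

The alternation tracks the final sound of the stem — -ad when the stem ends in a voiceless consonant (*valof*, *kis*); -a when the stem ends in a voiced consonant (*javnow*, *zawaz*); -few when the stem ends in a vowel (*epape*, *leti*).
The final sound of *ahe* is /e/, which is a vowel, so the suffix is -few, giving *ahefew*.
*dadez*: final sound = /z/, a voiced consonant → -a → *dadeza*.
The final sound of *zuhdof* is /f/, which is a voiceless consonant, so the suffix is -ad, giving *zuhdofad*.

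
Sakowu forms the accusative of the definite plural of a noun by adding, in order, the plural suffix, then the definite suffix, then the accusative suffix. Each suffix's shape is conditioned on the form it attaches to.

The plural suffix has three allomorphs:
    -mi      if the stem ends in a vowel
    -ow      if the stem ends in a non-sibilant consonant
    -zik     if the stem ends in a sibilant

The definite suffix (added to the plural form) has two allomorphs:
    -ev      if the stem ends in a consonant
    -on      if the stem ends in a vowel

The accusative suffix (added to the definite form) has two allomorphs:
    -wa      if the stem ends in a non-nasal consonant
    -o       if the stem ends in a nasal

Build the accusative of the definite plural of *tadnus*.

*tadnus* — final sound /s/ (a sibilant) → -zik → *tadnuszik*.
The plural form *tadnuszik* — final sound /k/ (a consonant) → -ev → *tadnuszikev*.
The definite form *tadnuszikev* — final consonant /v/ (non-nasal) → -wa → *tadnuszikevwa*.

tadnuszikevwa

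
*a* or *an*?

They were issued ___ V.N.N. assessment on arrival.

The indefinite article is chosen by the initial *sound* of the following word, not its spelling.
The initialism *V.N.N.* is read letter by letter; the first letter, V, is pronounced /viː/, which begins with a consonant sound.
So the article is *a*: They were issued a V.N.N. assessment on arrival.

a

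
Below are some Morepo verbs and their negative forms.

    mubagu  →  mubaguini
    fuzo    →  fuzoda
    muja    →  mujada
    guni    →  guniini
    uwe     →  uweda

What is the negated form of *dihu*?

Looking at the last vowel of each stem: -ini when the last vowel of the stem is a high vowel (*mubagu*, *guni*); -da when the last vowel of the stem is a non-high vowel (*fuzo*, *muja*, *uwe*).
Since the last vowel of *dihu* is /u/ (a high vowel), it takes -ini, giving *dihuini*.

dihuini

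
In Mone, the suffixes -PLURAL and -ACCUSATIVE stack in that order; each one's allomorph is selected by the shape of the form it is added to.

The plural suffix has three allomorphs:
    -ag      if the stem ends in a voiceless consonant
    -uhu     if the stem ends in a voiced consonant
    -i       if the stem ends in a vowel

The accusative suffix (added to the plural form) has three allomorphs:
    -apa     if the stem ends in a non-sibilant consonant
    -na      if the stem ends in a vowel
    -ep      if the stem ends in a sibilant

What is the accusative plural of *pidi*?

pidiina

Since the final sound of *pidi* is /i/ (a vowel), it takes -i, giving *pidii*.
The final sound of the plural form *pidii* is /i/, which is a vowel, so the accusative suffix is -na, giving *pidiina*.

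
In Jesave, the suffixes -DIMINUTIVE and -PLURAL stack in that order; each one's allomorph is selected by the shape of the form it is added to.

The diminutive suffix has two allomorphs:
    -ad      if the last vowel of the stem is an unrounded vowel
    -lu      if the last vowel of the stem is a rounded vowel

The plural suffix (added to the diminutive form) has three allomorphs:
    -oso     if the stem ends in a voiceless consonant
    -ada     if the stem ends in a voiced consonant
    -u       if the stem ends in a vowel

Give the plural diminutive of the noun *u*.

uluu

*u*: last vowel = /u/, a rounded vowel → -lu → *ulu*.
The diminutive form *ulu*: final sound = /u/, a vowel → -u → *uluu*.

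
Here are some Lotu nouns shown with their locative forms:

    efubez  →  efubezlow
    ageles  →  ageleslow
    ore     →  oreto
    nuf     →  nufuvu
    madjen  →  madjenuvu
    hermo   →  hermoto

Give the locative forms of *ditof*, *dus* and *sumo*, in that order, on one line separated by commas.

ditofuvu, duslow, sumoto

The alternation tracks the final sound of the stem — -low when the stem ends in a sibilant (*efubez*, *ageles*); -uvu when the stem ends in a non-sibilant consonant (*nuf*, *madjen*); -to when the stem ends in a vowel (*ore*, *hermo*).
*ditof*: final sound = /f/, a non-sibilant consonant → -uvu → *ditofuvu*.
Since the final sound of *dus* is /s/ (a sibilant), it takes -low, giving *duslow*.
The final sound of *sumo* is /o/, which is a vowel, so the suffix is -to, giving *sumoto*.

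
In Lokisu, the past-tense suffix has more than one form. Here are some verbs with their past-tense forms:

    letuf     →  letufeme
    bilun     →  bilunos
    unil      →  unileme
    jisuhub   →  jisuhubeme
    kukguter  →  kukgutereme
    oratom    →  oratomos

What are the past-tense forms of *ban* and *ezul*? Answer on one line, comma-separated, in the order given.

banos, ezuleme

The suffix is conditioned by the final consonant: -os when the stem ends in a nasal (*bilun*, *oratom*); -eme when the stem ends in a non-nasal consonant (*letuf*, *unil*, *jisuhub*, *kukguter*).
*ban*: final consonant = /n/, a nasal → -os → *banos*.
*ezul* — final consonant /l/ (non-nasal) → -eme → *ezuleme*.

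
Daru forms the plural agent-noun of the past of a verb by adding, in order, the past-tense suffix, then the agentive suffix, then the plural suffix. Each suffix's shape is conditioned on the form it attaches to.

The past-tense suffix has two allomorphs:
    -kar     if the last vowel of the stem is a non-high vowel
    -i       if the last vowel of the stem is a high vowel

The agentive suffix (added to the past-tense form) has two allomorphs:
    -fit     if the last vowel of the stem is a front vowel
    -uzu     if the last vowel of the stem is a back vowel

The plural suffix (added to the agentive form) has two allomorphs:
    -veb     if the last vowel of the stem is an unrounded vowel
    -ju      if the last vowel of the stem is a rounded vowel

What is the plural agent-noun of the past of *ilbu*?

Since the last vowel of *ilbu* is /u/ (a high vowel), it takes -i, giving *ilbui*.
Since the last vowel of the past-tense form *ilbui* is /i/ (a front vowel), it takes -fit, giving *ilbuifit*.
The last vowel of the agentive form *ilbuifit* is /i/, which is an unrounded vowel, so the plural suffix is -veb, giving *ilbuifitveb*.

ilbuifitveb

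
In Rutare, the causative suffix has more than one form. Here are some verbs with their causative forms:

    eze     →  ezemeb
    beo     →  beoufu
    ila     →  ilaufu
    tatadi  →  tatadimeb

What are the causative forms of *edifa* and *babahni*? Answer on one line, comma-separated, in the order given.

edifaufu, babahnimeb

The alternation tracks the last vowel of the stem — -meb when the last vowel of the stem is a front vowel (*eze*, *tatadi*); -ufu when the last vowel of the stem is a back vowel (*beo*, *ila*).
Since the last vowel of *edifa* is /a/ (a back vowel), it takes -ufu, giving *edifaufu*.
*babahni*: last vowel = /i/, a front vowel → -meb → *babahnimeb*.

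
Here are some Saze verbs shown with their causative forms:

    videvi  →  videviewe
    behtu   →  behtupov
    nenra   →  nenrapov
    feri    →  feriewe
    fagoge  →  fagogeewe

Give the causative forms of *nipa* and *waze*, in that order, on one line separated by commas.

The alternation tracks the last vowel of the stem — -ewe when the last vowel of the stem is a front vowel (*videvi*, *feri*, *fagoge*); -pov when the last vowel of the stem is a back vowel (*behtu*, *nenra*).
Since the last vowel of *nipa* is /a/ (a back vowel), it takes -pov, giving *nipapov*.
The last vowel of *waze* is /e/, which is a front vowel, so the suffix is -ewe, giving *wazeewe*.

nipapov, wazeewe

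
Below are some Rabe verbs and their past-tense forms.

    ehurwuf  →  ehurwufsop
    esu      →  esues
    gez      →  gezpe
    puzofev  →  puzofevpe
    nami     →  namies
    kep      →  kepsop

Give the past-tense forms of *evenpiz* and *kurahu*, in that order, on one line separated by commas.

evenpizpe, kurahues

The pattern is voicing of the final sound: -sop when the stem ends in a voiceless consonant (*ehurwuf*, *kep*); -pe when the stem ends in a voiced consonant (*gez*, *puzofev*); -es when the stem ends in a vowel (*esu*, *nami*).
Since the final sound of *evenpiz* is /z/ (a voiced consonant), it takes -pe, giving *evenpizpe*.
The final sound of *kurahu* is /u/, which is a vowel, so the suffix is -es, giving *kurahues*.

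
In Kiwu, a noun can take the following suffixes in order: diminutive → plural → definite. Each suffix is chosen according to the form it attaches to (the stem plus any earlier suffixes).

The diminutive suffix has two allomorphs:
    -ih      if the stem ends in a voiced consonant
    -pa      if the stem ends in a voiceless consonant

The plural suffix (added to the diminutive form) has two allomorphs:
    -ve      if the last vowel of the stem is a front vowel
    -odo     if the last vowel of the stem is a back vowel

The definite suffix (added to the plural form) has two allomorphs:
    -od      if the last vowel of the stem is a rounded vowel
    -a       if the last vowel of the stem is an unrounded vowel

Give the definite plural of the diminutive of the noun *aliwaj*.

aliwajihvea

*aliwaj* — final consonant /j/ (voiced) → -ih → *aliwajih*.
The diminutive form *aliwajih*: last vowel = /i/, a front vowel → -ve → *aliwajihve*.
The last vowel of the plural form *aliwajihve* is /e/, which is an unrounded vowel, so the definite suffix is -a, giving *aliwajihvea*.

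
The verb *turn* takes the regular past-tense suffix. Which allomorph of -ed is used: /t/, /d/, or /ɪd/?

The stem *turn* ends in a voiced sound other than /d/.
The -ed suffix is realized as /ɪd/ after /t, d/; as /t/ after other voiceless consonants; and as /d/ after other voiced sounds.
So -ed on *turn* is pronounced /d/.

/d/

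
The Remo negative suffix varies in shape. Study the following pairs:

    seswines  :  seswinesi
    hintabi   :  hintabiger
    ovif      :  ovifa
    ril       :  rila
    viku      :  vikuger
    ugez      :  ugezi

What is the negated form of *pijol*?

pijola

Looking at the final sound of each stem: -i when the stem ends in a sibilant (*seswines*, *ugez*); -a when the stem ends in a non-sibilant consonant (*ovif*, *ril*); -ger when the stem ends in a vowel (*hintabi*, *viku*).
Since the final sound of *pijol* is /l/ (a non-sibilant consonant), it takes -a, giving *pijola*.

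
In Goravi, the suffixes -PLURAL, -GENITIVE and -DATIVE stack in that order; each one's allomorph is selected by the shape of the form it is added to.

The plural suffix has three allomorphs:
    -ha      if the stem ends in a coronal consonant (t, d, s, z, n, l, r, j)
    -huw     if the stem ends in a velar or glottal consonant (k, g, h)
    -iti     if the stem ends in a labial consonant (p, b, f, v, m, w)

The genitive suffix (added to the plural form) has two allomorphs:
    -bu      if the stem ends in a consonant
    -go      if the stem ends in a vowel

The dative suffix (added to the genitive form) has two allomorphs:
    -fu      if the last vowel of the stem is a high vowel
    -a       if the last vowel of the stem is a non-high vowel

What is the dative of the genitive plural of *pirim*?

*pirim*: final consonant = /m/, labial → -iti → *pirimiti*.
The plural form *pirimiti* — final sound /i/ (a vowel) → -go → *pirimitigo*.
The genitive form *pirimitigo* — last vowel /o/ (a non-high vowel) → -a → *pirimitigoa*.

pirimitigoa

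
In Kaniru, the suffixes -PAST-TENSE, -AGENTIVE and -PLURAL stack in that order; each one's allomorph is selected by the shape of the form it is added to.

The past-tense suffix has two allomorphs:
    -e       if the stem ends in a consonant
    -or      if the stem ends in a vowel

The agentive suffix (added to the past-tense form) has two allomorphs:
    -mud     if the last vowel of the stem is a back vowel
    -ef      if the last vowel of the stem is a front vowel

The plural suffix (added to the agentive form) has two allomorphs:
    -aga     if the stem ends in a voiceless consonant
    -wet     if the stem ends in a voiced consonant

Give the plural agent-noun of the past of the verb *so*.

*so*: final sound = /o/, a vowel → -or → *soor*.
The past-tense form *soor* — last vowel /o/ (a back vowel) → -mud → *soormud*.
The final consonant of the agentive form *soormud* is /d/, which is voiced, so the plural suffix is -wet, giving *soormudwet*.

soormudwet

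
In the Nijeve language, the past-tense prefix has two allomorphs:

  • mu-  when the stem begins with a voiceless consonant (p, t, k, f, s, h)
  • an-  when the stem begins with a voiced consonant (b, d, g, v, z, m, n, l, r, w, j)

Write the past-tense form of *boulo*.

anboulo

*boulo*: first consonant = /b/, voiced → an- → *anboulo*.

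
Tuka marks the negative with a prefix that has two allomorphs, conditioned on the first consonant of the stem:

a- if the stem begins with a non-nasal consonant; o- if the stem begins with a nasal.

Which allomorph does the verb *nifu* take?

o-

The first consonant of *nifu* is /n/, which is a nasal, so the prefix is o-.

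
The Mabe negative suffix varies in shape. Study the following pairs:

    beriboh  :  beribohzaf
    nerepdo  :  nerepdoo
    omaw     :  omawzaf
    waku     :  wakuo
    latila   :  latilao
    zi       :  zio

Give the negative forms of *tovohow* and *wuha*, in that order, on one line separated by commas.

tovohowzaf, wuhao

The suffix is conditioned by the final sound: -zaf when the stem ends in a consonant (*beriboh*, *omaw*); -o when the stem ends in a vowel (*nerepdo*, *waku*, *latila*, *zi*).
*tovohow*: final sound = /w/, a consonant → -zaf → *tovohowzaf*.
*wuha* — final sound /a/ (a vowel) → -o → *wuhao*.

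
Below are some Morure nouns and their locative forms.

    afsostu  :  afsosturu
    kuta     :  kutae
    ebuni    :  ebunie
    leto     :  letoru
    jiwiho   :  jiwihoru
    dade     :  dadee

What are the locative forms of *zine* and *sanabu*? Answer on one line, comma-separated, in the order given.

zinee, sanaburu

The suffix is conditioned by the last vowel: -ru when the last vowel of the stem is a rounded vowel (*afsostu*, *leto*, *jiwiho*); -e when the last vowel of the stem is an unrounded vowel (*kuta*, *ebuni*, *dade*).
Since the last vowel of *zine* is /e/ (an unrounded vowel), it takes -e, giving *zinee*.
*sanabu*: last vowel = /u/, a rounded vowel → -ru → *sanaburu*.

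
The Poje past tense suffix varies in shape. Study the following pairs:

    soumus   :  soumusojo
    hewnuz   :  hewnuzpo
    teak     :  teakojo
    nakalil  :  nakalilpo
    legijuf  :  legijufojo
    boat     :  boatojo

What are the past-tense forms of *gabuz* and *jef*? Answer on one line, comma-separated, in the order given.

gabuzpo, jefojo

The alternation tracks the final consonant of the stem — -ojo when the stem ends in a voiceless consonant (*soumus*, *teak*, *legijuf*, *boat*); -po when the stem ends in a voiced consonant (*hewnuz*, *nakalil*).
Since the final consonant of *gabuz* is /z/ (voiced), it takes -po, giving *gabuzpo*.
*jef*: final consonant = /f/, voiceless → -ojo → *jefojo*.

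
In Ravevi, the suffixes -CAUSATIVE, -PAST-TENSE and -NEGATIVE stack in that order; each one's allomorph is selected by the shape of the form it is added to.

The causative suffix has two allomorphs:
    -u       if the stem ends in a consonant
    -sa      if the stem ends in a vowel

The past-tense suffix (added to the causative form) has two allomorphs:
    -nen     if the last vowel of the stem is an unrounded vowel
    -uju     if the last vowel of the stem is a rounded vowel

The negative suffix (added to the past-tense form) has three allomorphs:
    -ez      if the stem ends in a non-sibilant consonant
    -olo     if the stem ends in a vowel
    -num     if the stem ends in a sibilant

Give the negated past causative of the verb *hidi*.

hidisanenez

*hidi* — final sound /i/ (a vowel) → -sa → *hidisa*.
The causative form *hidisa*: last vowel = /a/, an unrounded vowel → -nen → *hidisanen*.
The final sound of the past-tense form *hidisanen* is /n/, which is a non-sibilant consonant, so the negative suffix is -ez, giving *hidisanenez*.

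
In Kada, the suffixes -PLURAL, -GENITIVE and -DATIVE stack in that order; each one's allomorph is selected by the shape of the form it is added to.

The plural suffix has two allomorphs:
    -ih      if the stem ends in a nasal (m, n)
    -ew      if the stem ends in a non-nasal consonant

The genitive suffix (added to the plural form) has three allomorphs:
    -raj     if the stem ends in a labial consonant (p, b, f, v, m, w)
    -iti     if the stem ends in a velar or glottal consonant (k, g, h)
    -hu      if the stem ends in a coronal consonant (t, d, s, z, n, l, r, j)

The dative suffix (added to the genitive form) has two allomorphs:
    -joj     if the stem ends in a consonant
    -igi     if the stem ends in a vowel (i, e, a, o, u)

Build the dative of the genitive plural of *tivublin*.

Since the final consonant of *tivublin* is /n/ (a nasal), it takes -ih, giving *tivublinih*.
The plural form *tivublinih* — final consonant /h/ (velar/glottal) → -iti → *tivublinihiti*.
The final sound of the genitive form *tivublinihiti* is /i/, which is a vowel, so the dative suffix is -igi, giving *tivublinihitiigi*.

tivublinihitiigi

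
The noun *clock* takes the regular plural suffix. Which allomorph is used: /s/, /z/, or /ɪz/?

The stem *clock* ends in a voiceless non-sibilant consonant.
The plural suffix surfaces as /ɪz/ after sibilants, /s/ after other voiceless consonants, and /z/ after other voiced sounds.
So the plural -s on *clock* is pronounced /s/.

/s/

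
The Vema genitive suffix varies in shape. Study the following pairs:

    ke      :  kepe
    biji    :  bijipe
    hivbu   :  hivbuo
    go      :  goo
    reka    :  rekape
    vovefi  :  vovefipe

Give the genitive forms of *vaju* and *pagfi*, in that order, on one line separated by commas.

The pattern is rounding harmony: -o when the last vowel of the stem is a rounded vowel (*hivbu*, *go*); -pe when the last vowel of the stem is an unrounded vowel (*ke*, *biji*, *reka*, *vovefi*).
*vaju*: last vowel = /u/, a rounded vowel → -o → *vajuo*.
Since the last vowel of *pagfi* is /i/ (an unrounded vowel), it takes -pe, giving *pagfipe*.

vajuo, pagfipe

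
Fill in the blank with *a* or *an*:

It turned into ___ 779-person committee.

The indefinite article is chosen by the initial *sound* of the following word, not its spelling.
The number *779* is spoken "seven hundred …", beginning with /ˈsɛvən/ — a consonant sound.
So the article is *a*: It turned into a 779-person committee.

a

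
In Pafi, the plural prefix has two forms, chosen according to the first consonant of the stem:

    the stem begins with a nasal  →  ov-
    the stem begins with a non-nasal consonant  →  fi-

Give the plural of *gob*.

figob

Since the first consonant of *gob* is /g/ (non-nasal), it takes fi-, giving *figob*.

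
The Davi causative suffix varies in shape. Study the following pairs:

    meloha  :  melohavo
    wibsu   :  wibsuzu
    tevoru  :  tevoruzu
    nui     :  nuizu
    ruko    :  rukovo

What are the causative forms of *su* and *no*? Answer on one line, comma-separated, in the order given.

The suffix is conditioned by the last vowel: -zu when the last vowel of the stem is a high vowel (*wibsu*, *tevoru*, *nui*); -vo when the last vowel of the stem is a non-high vowel (*meloha*, *ruko*).
Since the last vowel of *su* is /u/ (a high vowel), it takes -zu, giving *suzu*.
*no* — last vowel /o/ (a non-high vowel) → -vo → *novo*.

suzu, novo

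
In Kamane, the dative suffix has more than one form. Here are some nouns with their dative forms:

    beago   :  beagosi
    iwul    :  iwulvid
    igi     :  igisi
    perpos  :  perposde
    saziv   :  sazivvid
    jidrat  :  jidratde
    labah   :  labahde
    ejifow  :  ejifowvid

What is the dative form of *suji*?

The alternation tracks the final sound of the stem — -de when the stem ends in a voiceless consonant (*perpos*, *jidrat*, *labah*); -vid when the stem ends in a voiced consonant (*iwul*, *saziv*, *ejifow*); -si when the stem ends in a vowel (*beago*, *igi*).
Since the final sound of *suji* is /i/ (a vowel), it takes -si, giving *sujisi*.

sujisi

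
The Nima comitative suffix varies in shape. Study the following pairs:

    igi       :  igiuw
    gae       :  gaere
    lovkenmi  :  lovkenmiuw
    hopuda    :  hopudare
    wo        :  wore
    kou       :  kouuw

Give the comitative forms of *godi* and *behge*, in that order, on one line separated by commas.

godiuw, behgere

Looking at the last vowel of each stem: -uw when the last vowel of the stem is a high vowel (*igi*, *lovkenmi*, *kou*); -re when the last vowel of the stem is a non-high vowel (*gae*, *hopuda*, *wo*).
The last vowel of *godi* is /i/, which is a high vowel, so the suffix is -uw, giving *godiuw*.
The last vowel of *behge* is /e/, which is a non-high vowel, so the suffix is -re, giving *behgere*.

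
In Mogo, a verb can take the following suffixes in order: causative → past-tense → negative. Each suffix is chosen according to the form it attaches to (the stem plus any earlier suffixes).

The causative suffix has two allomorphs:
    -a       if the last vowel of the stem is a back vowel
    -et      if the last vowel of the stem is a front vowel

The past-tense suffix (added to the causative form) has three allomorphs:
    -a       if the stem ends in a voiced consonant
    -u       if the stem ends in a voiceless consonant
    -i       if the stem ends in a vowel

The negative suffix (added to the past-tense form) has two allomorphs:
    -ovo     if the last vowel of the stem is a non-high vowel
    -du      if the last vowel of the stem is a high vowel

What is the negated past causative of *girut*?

*girut*: last vowel = /u/, a back vowel → -a → *giruta*.
The causative form *giruta*: final sound = /a/, a vowel → -i → *girutai*.
The last vowel of the past-tense form *girutai* is /i/, which is a high vowel, so the negative suffix is -du, giving *girutaidu*.

girutaidu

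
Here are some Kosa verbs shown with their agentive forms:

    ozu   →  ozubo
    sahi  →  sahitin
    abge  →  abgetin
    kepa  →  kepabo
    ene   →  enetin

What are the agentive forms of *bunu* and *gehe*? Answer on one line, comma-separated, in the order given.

Looking at the last vowel of each stem: -tin when the last vowel of the stem is a front vowel (*sahi*, *abge*, *ene*); -bo when the last vowel of the stem is a back vowel (*ozu*, *kepa*).
*bunu* — last vowel /u/ (a back vowel) → -bo → *bunubo*.
*gehe* — last vowel /e/ (a front vowel) → -tin → *gehetin*.

bunubo, gehetin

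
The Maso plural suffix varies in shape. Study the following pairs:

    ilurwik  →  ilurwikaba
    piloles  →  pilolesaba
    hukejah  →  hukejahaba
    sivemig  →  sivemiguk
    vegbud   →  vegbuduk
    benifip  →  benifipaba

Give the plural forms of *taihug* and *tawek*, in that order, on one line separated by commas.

taihuguk, tawekaba

The suffix is conditioned by the final consonant: -aba when the stem ends in a voiceless consonant (*ilurwik*, *piloles*, *hukejah*, *benifip*); -uk when the stem ends in a voiced consonant (*sivemig*, *vegbud*).
The final consonant of *taihug* is /g/, which is voiced, so the suffix is -uk, giving *taihuguk*.
The final consonant of *tawek* is /k/, which is voiceless, so the suffix is -aba, giving *tawekaba*.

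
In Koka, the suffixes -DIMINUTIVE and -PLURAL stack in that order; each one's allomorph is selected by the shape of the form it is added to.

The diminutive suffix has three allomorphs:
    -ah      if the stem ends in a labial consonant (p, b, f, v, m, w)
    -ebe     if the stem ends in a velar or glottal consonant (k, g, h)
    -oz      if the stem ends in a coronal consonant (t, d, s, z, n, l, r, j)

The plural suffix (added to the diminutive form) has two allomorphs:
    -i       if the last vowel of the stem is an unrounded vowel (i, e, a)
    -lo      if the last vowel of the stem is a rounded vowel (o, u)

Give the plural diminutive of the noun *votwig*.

votwigebei

The final consonant of *votwig* is /g/, which is velar/glottal, so the diminutive suffix is -ebe, giving *votwigebe*.
The last vowel of the diminutive form *votwigebe* is /e/, which is an unrounded vowel, so the plural suffix is -i, giving *votwigebei*.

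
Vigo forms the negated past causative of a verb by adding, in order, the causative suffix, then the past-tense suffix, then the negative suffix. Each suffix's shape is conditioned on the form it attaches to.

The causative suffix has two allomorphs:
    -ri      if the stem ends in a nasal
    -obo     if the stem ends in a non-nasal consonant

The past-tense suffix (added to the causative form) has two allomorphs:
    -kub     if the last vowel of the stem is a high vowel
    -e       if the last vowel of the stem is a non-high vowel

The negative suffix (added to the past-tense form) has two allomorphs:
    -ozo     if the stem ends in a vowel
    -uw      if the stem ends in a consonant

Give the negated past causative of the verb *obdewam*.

obdewamrikubuw

The final consonant of *obdewam* is /m/, which is a nasal, so the causative suffix is -ri, giving *obdewamri*.
The causative form *obdewamri*: last vowel = /i/, a high vowel → -kub → *obdewamrikub*.
The past-tense form *obdewamrikub*: final sound = /b/, a consonant → -uw → *obdewamrikubuw*.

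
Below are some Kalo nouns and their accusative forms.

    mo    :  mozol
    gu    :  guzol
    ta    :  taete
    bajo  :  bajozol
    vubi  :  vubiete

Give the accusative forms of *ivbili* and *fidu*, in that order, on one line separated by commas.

ivbiliete, fiduzol

The alternation tracks the last vowel of the stem — -zol when the last vowel of the stem is a rounded vowel (*mo*, *gu*, *bajo*); -ete when the last vowel of the stem is an unrounded vowel (*ta*, *vubi*).
The last vowel of *ivbili* is /i/, which is an unrounded vowel, so the suffix is -ete, giving *ivbiliete*.
The last vowel of *fidu* is /u/, which is a rounded vowel, so the suffix is -zol, giving *fiduzol*.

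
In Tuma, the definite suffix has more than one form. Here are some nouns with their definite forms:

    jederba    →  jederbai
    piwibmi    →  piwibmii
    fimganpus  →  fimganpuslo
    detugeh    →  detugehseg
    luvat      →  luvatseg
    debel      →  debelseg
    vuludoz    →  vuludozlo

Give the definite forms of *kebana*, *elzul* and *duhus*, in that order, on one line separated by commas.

The suffix is conditioned by the final sound: -lo when the stem ends in a sibilant (*fimganpus*, *vuludoz*); -seg when the stem ends in a non-sibilant consonant (*detugeh*, *luvat*, *debel*); -i when the stem ends in a vowel (*jederba*, *piwibmi*).
*kebana*: final sound = /a/, a vowel → -i → *kebanai*.
Since the final sound of *elzul* is /l/ (a non-sibilant consonant), it takes -seg, giving *elzulseg*.
The final sound of *duhus* is /s/, which is a sibilant, so the suffix is -lo, giving *duhuslo*.

kebanai, elzulseg, duhuslo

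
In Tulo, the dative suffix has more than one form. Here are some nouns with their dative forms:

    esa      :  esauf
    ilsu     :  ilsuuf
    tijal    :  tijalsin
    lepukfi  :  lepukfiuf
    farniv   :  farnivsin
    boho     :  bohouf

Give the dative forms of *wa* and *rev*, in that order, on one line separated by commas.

wauf, revsin

The suffix is conditioned by the final sound: -sin when the stem ends in a consonant (*tijal*, *farniv*); -uf when the stem ends in a vowel (*esa*, *ilsu*, *lepukfi*, *boho*).
Since the final sound of *wa* is /a/ (a vowel), it takes -uf, giving *wauf*.
*rev* — final sound /v/ (a consonant) → -sin → *revsin*.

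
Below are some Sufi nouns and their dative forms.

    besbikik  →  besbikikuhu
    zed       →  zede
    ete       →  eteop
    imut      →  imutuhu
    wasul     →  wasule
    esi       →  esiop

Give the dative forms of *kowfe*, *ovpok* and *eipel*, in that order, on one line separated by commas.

kowfeop, ovpokuhu, eipele

Looking at the final sound of each stem: -uhu when the stem ends in a voiceless consonant (*besbikik*, *imut*); -e when the stem ends in a voiced consonant (*zed*, *wasul*); -op when the stem ends in a vowel (*ete*, *esi*).
Since the final sound of *kowfe* is /e/ (a vowel), it takes -op, giving *kowfeop*.
*ovpok*: final sound = /k/, a voiceless consonant → -uhu → *ovpokuhu*.
The final sound of *eipel* is /l/, which is a voiced consonant, so the suffix is -e, giving *eipele*.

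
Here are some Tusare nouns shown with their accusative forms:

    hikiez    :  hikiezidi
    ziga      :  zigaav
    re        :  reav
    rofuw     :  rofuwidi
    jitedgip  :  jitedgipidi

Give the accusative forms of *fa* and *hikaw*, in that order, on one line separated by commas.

faav, hikawidi

Looking at the final sound of each stem: -idi when the stem ends in a consonant (*hikiez*, *rofuw*, *jitedgip*); -av when the stem ends in a vowel (*ziga*, *re*).
*fa*: final sound = /a/, a vowel → -av → *faav*.
*hikaw*: final sound = /w/, a consonant → -idi → *hikawidi*.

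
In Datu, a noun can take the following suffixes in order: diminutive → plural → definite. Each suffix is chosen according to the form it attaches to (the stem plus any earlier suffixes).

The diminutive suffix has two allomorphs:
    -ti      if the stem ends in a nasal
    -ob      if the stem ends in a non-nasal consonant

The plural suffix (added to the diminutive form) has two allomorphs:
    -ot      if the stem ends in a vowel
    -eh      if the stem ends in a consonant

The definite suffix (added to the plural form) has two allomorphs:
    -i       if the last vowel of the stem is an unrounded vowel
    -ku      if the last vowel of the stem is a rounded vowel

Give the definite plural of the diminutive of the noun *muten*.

*muten*: final consonant = /n/, a nasal → -ti → *mutenti*.
The diminutive form *mutenti* — final sound /i/ (a vowel) → -ot → *mutentiot*.
Since the last vowel of the plural form *mutentiot* is /o/ (a rounded vowel), it takes -ku, giving *mutentiotku*.

mutentiotku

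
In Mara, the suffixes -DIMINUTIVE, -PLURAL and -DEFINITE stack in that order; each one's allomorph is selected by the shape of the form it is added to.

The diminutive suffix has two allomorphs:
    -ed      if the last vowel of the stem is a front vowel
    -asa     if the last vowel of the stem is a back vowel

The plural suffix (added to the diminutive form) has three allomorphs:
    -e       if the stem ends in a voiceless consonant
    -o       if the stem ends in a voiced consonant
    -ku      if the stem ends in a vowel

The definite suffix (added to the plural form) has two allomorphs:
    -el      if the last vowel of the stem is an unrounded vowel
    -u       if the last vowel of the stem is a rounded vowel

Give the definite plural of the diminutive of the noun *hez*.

hezedou

*hez* — last vowel /e/ (a front vowel) → -ed → *hezed*.
The diminutive form *hezed*: final sound = /d/, a voiced consonant → -o → *hezedo*.
The plural form *hezedo*: last vowel = /o/, a rounded vowel → -u → *hezedou*.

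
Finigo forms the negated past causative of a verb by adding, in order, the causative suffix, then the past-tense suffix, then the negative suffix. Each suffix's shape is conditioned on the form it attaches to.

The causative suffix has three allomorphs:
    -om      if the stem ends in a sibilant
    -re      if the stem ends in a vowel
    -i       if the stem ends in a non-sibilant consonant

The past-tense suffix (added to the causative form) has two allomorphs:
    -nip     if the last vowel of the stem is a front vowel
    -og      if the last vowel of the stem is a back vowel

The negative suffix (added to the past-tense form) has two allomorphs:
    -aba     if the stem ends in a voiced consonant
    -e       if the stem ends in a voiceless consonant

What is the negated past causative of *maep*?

maepinipe

The final sound of *maep* is /p/, which is a non-sibilant consonant, so the causative suffix is -i, giving *maepi*.
The last vowel of the causative form *maepi* is /i/, which is a front vowel, so the past-tense suffix is -nip, giving *maepinip*.
Since the final consonant of the past-tense form *maepinip* is /p/ (voiceless), it takes -e, giving *maepinipe*.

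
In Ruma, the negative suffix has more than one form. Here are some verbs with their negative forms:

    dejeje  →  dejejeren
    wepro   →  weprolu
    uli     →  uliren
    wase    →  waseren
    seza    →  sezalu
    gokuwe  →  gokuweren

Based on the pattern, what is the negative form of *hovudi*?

hovudiren

The suffix is conditioned by the last vowel: -ren when the last vowel of the stem is a front vowel (*dejeje*, *uli*, *wase*, *gokuwe*); -lu when the last vowel of the stem is a back vowel (*wepro*, *seza*).
The last vowel of *hovudi* is /i/, which is a front vowel, so the suffix is -ren, giving *hovudiren*.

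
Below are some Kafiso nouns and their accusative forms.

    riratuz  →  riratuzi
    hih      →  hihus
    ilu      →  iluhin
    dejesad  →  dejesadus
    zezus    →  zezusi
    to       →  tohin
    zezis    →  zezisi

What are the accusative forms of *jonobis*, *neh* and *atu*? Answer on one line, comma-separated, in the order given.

The pattern is sibilance of the final sound: -i when the stem ends in a sibilant (*riratuz*, *zezus*, *zezis*); -us when the stem ends in a non-sibilant consonant (*hih*, *dejesad*); -hin when the stem ends in a vowel (*ilu*, *to*).
The final sound of *jonobis* is /s/, which is a sibilant, so the suffix is -i, giving *jonobisi*.
Since the final sound of *neh* is /h/ (a non-sibilant consonant), it takes -us, giving *nehus*.
*atu*: final sound = /u/, a vowel → -hin → *atuhin*.

jonobisi, nehus, atuhin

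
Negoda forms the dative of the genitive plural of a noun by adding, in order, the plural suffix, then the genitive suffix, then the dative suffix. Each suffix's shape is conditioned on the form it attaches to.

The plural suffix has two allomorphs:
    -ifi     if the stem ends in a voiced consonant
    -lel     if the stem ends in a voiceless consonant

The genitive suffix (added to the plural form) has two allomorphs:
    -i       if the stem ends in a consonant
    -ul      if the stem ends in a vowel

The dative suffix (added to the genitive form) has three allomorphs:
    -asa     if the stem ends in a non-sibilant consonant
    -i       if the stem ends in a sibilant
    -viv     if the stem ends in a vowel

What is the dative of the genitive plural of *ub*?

ubifiulasa

*ub* — final consonant /b/ (voiced) → -ifi → *ubifi*.
The final sound of the plural form *ubifi* is /i/, which is a vowel, so the genitive suffix is -ul, giving *ubifiul*.
Since the final sound of the genitive form *ubifiul* is /l/ (a non-sibilant consonant), it takes -asa, giving *ubifiulasa*.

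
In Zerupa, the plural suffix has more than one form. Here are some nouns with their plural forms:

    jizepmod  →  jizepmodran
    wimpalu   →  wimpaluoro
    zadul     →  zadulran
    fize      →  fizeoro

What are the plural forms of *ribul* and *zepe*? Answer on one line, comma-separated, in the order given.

The pattern is consonant vs. vowel: -ran when the stem ends in a consonant (*jizepmod*, *zadul*); -oro when the stem ends in a vowel (*wimpalu*, *fize*).
Since the final sound of *ribul* is /l/ (a consonant), it takes -ran, giving *ribulran*.
Since the final sound of *zepe* is /e/ (a vowel), it takes -oro, giving *zepeoro*.

ribulran, zepeoro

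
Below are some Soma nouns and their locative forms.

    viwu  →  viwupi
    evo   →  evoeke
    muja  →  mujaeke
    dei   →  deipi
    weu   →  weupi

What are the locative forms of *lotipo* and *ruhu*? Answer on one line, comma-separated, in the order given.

The alternation tracks the last vowel of the stem — -pi when the last vowel of the stem is a high vowel (*viwu*, *dei*, *weu*); -eke when the last vowel of the stem is a non-high vowel (*evo*, *muja*).
*lotipo*: last vowel = /o/, a non-high vowel → -eke → *lotipoeke*.
Since the last vowel of *ruhu* is /u/ (a high vowel), it takes -pi, giving *ruhupi*.

lotipoeke, ruhupi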